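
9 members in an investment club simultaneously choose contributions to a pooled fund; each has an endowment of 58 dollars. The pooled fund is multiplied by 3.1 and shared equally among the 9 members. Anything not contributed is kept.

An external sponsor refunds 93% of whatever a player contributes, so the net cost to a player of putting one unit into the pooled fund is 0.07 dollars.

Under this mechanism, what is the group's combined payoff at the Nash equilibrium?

With the mechanism, a contributed unit returns (3.1/9) / 0.07 = 4.9206 per unit of net cost to the contributor — now above 1 — so contributing fully is weakly dominant for every player.
At the Nash equilibrium everyone contributes 58. Group total payoff = 9 × (58 × 0.93 + 3.1 × 58) = 2103.66.

2103.66 dollars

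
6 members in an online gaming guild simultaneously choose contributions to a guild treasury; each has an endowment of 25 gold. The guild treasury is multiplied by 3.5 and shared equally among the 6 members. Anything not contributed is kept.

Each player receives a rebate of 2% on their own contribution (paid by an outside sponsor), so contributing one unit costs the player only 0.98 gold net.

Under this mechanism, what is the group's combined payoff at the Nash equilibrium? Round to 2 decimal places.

Even with the mechanism, each unit contributed returns only (3.5/6) / 0.98 = 0.5952 per unit of net cost, so contributing nothing is still dominant.
Everyone keeps their endowment and the group total is 6 × 25 = 150.

150.00 gold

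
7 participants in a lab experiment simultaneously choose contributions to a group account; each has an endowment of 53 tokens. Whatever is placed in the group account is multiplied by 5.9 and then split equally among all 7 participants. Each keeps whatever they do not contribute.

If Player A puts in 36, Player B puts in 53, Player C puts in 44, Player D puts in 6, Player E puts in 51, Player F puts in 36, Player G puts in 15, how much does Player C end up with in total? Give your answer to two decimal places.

Total contributed: 36 + 53 + 44 + 6 + 51 + 36 + 15 = 241.
Each receives 5.9 × 241 / 7 = 203.13 from the group account.
Player C keeps 53 − 44 = 9, so Player C's payoff is 9 + 203.13 = 212.13.

212.13 tokens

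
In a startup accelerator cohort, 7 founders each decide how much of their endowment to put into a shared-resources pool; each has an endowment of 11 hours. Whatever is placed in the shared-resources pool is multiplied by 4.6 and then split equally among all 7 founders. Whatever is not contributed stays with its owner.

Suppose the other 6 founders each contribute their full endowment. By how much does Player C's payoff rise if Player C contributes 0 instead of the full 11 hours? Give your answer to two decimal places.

Switching from a contribution of 11 to 0 lets Player C keep an extra 11 hours, but lowers the shared-resources pool by 11, which costs Player C their own share of that drop: 4.6/7 × 11 = 7.23.
Net gain = 11 − 7.23 = 3.77. The private return per contributed unit (0.6571) is below 1, so free-riding is indeed the best response regardless of what the others do.

3.77 hours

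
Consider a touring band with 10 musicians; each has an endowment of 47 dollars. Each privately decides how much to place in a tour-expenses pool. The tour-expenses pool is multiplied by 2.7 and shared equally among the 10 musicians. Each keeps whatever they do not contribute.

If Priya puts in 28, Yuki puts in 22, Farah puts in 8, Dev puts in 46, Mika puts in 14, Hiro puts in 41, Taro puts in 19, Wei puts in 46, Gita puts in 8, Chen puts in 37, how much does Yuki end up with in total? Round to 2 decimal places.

Total contributed: 28 + 22 + 8 + 46 + 14 + 41 + 19 + 46 + 8 + 37 = 269.
Each receives 2.7 × 269 / 10 = 72.63 from the tour-expenses pool.
Yuki keeps 47 − 22 = 25, so Yuki's payoff is 25 + 72.63 = 97.63.

97.63 dollars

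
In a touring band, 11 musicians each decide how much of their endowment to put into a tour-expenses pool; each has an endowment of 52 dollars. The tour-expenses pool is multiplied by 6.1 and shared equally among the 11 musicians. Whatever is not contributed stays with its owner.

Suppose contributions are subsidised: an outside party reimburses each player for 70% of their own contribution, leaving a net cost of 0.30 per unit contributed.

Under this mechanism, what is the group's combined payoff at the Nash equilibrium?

The effective private return per unit is now (6.1/11) / 0.30 = 1.8485 > 1, so every player's dominant strategy flips to full contribution.
At the Nash equilibrium everyone contributes 52. Group total payoff = 11 × (52 × 0.70 + 6.1 × 52) = 3889.60.

3889.60 dollars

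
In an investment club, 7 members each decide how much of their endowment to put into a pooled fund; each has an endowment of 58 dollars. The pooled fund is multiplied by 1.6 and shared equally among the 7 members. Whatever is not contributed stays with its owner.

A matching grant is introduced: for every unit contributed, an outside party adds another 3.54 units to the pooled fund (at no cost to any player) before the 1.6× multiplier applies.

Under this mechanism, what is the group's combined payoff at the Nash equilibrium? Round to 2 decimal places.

With the mechanism, a contributed unit returns 1.6 × 4.54 / 7 = 1.0377 per unit of net cost to the contributor — now above 1 — so contributing fully is weakly dominant for every player.
So the Nash equilibrium is full contribution by all 7; the group earns 1.6 × 4.54 × 406 = 2949.18.

2949.18 dollars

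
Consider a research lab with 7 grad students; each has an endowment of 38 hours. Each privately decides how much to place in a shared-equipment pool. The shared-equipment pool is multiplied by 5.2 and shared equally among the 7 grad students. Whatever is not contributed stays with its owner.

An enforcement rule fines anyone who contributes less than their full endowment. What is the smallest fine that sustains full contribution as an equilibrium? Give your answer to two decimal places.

Given the others contribute fully, the best deviation is to contribute 0 (any partial contribution still incurs the fine and gives up units whose private return 0.7429 is below 1).
Deviating from 38 to 0 saves 38 hours but forfeits the deviator's share of the drop in the shared-equipment pool: 5.2/7 × 38 = 28.23.
So the deviation gain is 38 − 28.23 = 9.77, and the fine must be at least 9.77 hours to wipe it out.

9.77 hours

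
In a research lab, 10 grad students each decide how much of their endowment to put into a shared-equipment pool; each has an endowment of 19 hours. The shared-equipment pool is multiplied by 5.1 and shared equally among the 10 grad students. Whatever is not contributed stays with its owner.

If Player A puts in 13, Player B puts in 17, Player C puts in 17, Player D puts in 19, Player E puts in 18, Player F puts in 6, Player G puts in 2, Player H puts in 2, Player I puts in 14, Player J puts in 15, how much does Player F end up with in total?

Total contributed: 13 + 17 + 17 + 19 + 18 + 6 + 2 + 2 + 14 + 15 = 123.
Each receives 5.1 × 123 / 10 = 62.73 from the shared-equipment pool.
Player F keeps 19 − 6 = 13, so Player F's payoff is 13 + 62.73 = 75.73.

75.73 hours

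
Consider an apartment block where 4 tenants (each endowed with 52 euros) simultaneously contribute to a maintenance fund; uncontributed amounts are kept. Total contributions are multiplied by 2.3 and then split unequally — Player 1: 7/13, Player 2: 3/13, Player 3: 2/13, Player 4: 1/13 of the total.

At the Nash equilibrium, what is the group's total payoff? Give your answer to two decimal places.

275.60 euros

Player j's private return per contributed unit is 2.3 × (j's share). Contributing is weakly dominant for j when that share is at least 1/2.3 = 0.4348, and contributing 0 is dominant otherwise.
The only share above 0.4348 is Player 1's 7/13, contributing 52; the remaining 3 contribute 0. Total contributed: 52.
The maintenance fund pays out 2.3 × 52 = 119.60 in total (split across the unequal shares, but the aggregate is all that matters for the group sum).
The 3 free-riders keep 52 each, adding 156. Group total = 156 + 119.60 = 275.60.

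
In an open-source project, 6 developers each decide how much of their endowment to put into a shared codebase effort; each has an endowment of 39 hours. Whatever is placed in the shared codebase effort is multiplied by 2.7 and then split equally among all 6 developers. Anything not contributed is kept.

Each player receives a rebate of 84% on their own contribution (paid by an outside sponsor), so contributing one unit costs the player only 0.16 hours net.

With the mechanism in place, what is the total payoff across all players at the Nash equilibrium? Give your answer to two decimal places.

With the mechanism, a contributed unit returns (2.7/6) / 0.16 = 2.8125 per unit of net cost to the contributor — now above 1 — so contributing fully is weakly dominant for every player.
So the Nash equilibrium is full contribution by all 6; the group earns 6 × (39 × 0.84 + 2.7 × 39) = 828.36.

828.36 hours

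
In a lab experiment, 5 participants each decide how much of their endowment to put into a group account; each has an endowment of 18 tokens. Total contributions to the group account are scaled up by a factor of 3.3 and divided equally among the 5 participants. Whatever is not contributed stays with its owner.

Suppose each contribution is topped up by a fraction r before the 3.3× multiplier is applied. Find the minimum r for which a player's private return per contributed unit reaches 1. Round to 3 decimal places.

0.515

With matching at rate r, one contributed unit becomes (1 + r) in the group account and returns 3.3 × (1 + r) / 5 to the contributor.
Setting this equal to 1: 1 + r = 5/3.3 = 1.5152.
So the minimum matching rate is r = 1.5152 − 1 = 0.515.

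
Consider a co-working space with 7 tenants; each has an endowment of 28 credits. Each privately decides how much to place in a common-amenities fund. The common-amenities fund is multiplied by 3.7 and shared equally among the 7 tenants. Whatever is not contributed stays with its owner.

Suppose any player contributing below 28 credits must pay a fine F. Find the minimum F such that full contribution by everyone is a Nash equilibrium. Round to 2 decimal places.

13.20 credits

Given the others contribute fully, the best deviation is to contribute 0 (any partial contribution still incurs the fine and gives up units whose private return 0.5286 is below 1).
Deviating from 28 to 0 saves 28 credits but forfeits the deviator's share of the drop in the common-amenities fund: 3.7/7 × 28 = 14.80.
So the deviation gain is 28 − 14.80 = 13.20, and the fine must be at least 13.20 credits to wipe it out.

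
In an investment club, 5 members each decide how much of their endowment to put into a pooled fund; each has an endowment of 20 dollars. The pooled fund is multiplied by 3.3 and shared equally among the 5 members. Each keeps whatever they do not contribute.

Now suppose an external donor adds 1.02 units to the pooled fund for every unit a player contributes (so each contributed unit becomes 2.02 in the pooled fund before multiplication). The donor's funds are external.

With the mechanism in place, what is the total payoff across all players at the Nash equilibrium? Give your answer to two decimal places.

666.60 dollars

Under the mechanism each unit contributed yields 3.3 × 2.02 / 5 = 1.3332 back to its contributor per unit of net cost, which exceeds 1, making full contribution the dominant choice for everyone.
At the Nash equilibrium everyone contributes 20. Group total payoff = 3.3 × 2.02 × 100 = 666.60.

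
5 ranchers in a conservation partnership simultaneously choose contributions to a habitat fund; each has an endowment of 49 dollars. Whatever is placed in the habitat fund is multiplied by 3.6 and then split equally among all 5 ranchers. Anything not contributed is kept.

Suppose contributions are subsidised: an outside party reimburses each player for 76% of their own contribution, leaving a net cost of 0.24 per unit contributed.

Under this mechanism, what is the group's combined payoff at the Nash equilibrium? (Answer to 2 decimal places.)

1068.20 dollars

Under the mechanism each unit contributed yields (3.6/5) / 0.24 = 3.0000 back to its contributor per unit of net cost, which exceeds 1, making full contribution the dominant choice for everyone.
At the Nash equilibrium everyone contributes 49. Group total payoff = 5 × (49 × 0.76 + 3.6 × 49) = 1068.20.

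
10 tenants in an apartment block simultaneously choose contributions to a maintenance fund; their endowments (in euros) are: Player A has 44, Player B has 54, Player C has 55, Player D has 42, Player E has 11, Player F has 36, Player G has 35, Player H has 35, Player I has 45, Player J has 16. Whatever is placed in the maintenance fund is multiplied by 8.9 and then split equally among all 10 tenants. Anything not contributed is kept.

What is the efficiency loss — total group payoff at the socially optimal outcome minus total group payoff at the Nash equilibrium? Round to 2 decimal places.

The private return per contributed unit is 8.9/10 = 0.8900 < 1 for every player regardless of endowment, so the Nash equilibrium is zero contribution and the group total is Σ E_j = 44 + 54 + 55 + 42 + 11 + 36 + 35 + 35 + 45 + 16 = 373.
Each contributed unit returns 8.900 to the group, so the social optimum is full contribution by everyone: group total = 8.900 × 373 = 3319.70.
Efficiency loss = (8.900 − 1) × 373 = 2946.70.

2946.70 euros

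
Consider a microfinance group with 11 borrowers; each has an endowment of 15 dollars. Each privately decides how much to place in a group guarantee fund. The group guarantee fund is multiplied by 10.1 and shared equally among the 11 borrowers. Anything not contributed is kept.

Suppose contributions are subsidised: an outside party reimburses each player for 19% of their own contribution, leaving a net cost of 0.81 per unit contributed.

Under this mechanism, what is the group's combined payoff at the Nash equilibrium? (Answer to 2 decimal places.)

1697.85 dollars

With the mechanism, a contributed unit returns (10.1/11) / 0.81 = 1.1336 per unit of net cost to the contributor — now above 1 — so contributing fully is weakly dominant for every player.
So the Nash equilibrium is full contribution by all 11; the group earns 11 × (15 × 0.19 + 10.1 × 15) = 1697.85.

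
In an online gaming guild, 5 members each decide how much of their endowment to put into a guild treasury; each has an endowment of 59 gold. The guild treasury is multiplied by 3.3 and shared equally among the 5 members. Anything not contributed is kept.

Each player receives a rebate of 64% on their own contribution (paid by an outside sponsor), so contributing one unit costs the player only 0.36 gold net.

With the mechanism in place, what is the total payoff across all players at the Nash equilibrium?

Under the mechanism each unit contributed yields (3.3/5) / 0.36 = 1.8333 back to its contributor per unit of net cost, which exceeds 1, making full contribution the dominant choice for everyone.
At the Nash equilibrium everyone contributes 59. Group total payoff = 5 × (59 × 0.64 + 3.3 × 59) = 1162.30.

1162.30 gold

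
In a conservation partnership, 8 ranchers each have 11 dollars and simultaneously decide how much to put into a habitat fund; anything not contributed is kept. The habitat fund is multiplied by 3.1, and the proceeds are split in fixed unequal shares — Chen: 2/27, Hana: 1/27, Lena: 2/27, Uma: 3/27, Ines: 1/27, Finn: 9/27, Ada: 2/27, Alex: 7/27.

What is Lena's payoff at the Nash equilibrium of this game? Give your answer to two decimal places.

For player j, contributing a unit is worthwhile iff 3.1 × (j's share) ≥ 1, i.e. iff j's share is at least 0.3226.
Finn alone (share 9/27) is above the threshold, contributing 11; the remaining 7 contribute 0. Total contributed: 11.
Lena keeps 11 and receives 3.1 × 11 × 2/27 = 2.53 from the habitat fund, for a payoff of 13.53.

13.53 dollars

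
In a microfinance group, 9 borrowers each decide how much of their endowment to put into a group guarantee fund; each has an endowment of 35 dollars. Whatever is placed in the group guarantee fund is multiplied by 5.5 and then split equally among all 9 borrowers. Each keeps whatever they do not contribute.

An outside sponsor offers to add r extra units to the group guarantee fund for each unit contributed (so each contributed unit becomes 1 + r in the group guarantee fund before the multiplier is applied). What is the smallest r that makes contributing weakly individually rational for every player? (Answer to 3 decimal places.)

0.636

With matching at rate r, one contributed unit becomes (1 + r) in the group guarantee fund and returns 5.5 × (1 + r) / 9 to the contributor.
Setting this equal to 1: 1 + r = 9/5.5 = 1.6364.
So the minimum matching rate is r = 1.6364 − 1 = 0.636.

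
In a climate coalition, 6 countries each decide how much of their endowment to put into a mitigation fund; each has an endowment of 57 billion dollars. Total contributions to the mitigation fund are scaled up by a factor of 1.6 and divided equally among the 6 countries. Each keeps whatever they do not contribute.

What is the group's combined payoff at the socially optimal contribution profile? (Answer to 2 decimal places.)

547.20 billion dollars

Each contributed unit returns 1.600 to the group as a whole (0.2667 to each of 6 players), which exceeds 1, so the social optimum is full contribution: group total = 1.600 × 342 = 547.20.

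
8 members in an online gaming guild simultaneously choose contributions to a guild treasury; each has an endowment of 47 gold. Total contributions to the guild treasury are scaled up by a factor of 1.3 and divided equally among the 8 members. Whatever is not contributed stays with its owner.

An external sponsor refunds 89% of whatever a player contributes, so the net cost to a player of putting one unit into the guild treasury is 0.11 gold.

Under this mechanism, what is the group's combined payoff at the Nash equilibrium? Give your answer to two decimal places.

823.44 gold

With the mechanism, a contributed unit returns (1.3/8) / 0.11 = 1.4773 per unit of net cost to the contributor — now above 1 — so contributing fully is weakly dominant for every player.
At the Nash equilibrium everyone contributes 47. Group total payoff = 8 × (47 × 0.89 + 1.3 × 47) = 823.44.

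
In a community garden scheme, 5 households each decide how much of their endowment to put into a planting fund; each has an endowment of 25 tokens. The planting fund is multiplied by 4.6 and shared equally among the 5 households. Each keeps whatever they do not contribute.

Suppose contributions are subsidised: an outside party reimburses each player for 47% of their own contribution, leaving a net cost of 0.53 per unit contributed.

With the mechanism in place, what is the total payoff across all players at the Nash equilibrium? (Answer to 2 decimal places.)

633.75 tokens

Under the mechanism each unit contributed yields (4.6/5) / 0.53 = 1.7358 back to its contributor per unit of net cost, which exceeds 1, making full contribution the dominant choice for everyone.
At the Nash equilibrium everyone contributes 25. Group total payoff = 5 × (25 × 0.47 + 4.6 × 25) = 633.75.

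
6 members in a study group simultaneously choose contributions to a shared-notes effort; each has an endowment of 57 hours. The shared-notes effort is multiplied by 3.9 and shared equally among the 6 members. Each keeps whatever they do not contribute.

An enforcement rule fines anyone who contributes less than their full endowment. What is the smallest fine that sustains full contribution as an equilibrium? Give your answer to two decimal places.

Given the others contribute fully, the best deviation is to contribute 0 (any partial contribution still incurs the fine and gives up units whose private return 0.6500 is below 1).
Deviating from 57 to 0 saves 57 hours but forfeits the deviator's share of the drop in the shared-notes effort: 3.9/6 × 57 = 37.05.
So the deviation gain is 57 − 37.05 = 19.95, and the fine must be at least 19.95 hours to wipe it out.

19.95 hours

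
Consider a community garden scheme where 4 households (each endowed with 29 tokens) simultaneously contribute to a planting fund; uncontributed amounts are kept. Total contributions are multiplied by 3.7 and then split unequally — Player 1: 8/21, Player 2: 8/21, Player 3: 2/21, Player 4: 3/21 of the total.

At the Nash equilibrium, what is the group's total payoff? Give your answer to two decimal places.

272.60 tokens

Each unit j contributes comes back to j as 3.7 × (j's share), so j prefers to contribute only if that share exceeds 1/3.7 = 0.2703; otherwise keeping the unit dominates.
The shares above 0.2703 belong to Player 1 and Player 2, contributing 29 each; the remaining 2 contribute 0. Total contributed: 58.
The planting fund pays out 3.7 × 58 = 214.60 in total (split across the unequal shares, but the aggregate is all that matters for the group sum).
The 2 free-riders keep 29 each, adding 58. Group total = 58 + 214.60 = 272.60.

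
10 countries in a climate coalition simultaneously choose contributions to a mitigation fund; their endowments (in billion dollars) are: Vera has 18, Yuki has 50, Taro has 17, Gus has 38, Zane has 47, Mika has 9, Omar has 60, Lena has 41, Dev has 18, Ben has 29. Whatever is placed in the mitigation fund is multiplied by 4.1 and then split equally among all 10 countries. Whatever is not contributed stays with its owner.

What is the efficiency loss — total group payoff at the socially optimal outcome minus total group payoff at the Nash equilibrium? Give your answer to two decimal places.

1013.70 billion dollars

The private return per contributed unit is 4.1/10 = 0.4100 < 1 for every player regardless of endowment, so the Nash equilibrium is zero contribution and the group total is Σ E_j = 18 + 50 + 17 + 38 + 47 + 9 + 60 + 41 + 18 + 29 = 327.
Each contributed unit returns 4.100 to the group, so the social optimum is full contribution by everyone: group total = 4.100 × 327 = 1340.70.
Efficiency loss = (4.100 − 1) × 327 = 1013.70.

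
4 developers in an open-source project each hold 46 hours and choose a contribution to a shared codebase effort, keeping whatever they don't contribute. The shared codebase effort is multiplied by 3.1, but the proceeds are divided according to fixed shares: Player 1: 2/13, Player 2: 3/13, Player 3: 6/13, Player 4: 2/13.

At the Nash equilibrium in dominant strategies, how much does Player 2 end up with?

78.91 hours

For player j, contributing a unit is worthwhile iff 3.1 × (j's share) ≥ 1, i.e. iff j's share is at least 0.3226.
Only Player 3 (6/13) clears that bar, contributing 46; the remaining 3 contribute 0. Total contributed: 46.
Player 2 keeps 46 and receives 3.1 × 46 × 3/13 = 32.91 from the shared codebase effort, for a payoff of 78.91.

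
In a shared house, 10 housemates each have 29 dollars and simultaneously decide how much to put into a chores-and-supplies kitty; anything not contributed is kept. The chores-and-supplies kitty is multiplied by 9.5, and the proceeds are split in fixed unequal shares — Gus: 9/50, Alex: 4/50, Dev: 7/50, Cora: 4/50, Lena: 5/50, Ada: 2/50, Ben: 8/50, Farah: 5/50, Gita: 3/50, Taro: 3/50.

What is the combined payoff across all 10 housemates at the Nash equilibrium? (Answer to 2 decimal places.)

Each unit j contributes comes back to j as 9.5 × (j's share), so j prefers to contribute only if that share exceeds 1/9.5 = 0.1053; otherwise keeping the unit dominates.
Gus, Dev and Ben are above the threshold, contributing 29 each; the remaining 7 contribute 0. Total contributed: 87.
The chores-and-supplies kitty pays out 9.5 × 87 = 826.50 in total (split across the unequal shares, but the aggregate is all that matters for the group sum).
The 7 free-riders keep 29 each, adding 203. Group total = 203 + 826.50 = 1029.50.

1029.50 dollars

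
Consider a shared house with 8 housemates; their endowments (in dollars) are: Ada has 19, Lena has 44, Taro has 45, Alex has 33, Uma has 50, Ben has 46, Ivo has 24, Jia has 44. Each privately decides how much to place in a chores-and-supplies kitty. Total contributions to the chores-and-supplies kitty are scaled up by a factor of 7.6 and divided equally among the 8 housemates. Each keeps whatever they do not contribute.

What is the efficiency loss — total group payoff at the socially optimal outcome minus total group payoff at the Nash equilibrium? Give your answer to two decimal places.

The private return per contributed unit is 7.6/8 = 0.9500 < 1 for every player regardless of endowment, so the Nash equilibrium is zero contribution and the group total is Σ E_j = 19 + 44 + 45 + 33 + 50 + 46 + 24 + 44 = 305.
Each contributed unit returns 7.600 to the group, so the social optimum is full contribution by everyone: group total = 7.600 × 305 = 2318.00.
Efficiency loss = (7.600 − 1) × 305 = 2013.00.

2013.00 dollars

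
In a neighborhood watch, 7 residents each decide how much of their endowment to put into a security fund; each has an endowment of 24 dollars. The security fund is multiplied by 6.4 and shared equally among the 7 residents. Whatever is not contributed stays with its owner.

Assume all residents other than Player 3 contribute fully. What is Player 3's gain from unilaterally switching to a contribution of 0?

2.06 dollars

Switching from a contribution of 24 to 0 lets Player 3 keep an extra 24 dollars, but lowers the security fund by 24, which costs Player 3 their own share of that drop: 6.4/7 × 24 = 21.94.
Net gain = 24 − 21.94 = 2.06. The private return per contributed unit (0.9143) is below 1, so free-riding is indeed the best response regardless of what the others do.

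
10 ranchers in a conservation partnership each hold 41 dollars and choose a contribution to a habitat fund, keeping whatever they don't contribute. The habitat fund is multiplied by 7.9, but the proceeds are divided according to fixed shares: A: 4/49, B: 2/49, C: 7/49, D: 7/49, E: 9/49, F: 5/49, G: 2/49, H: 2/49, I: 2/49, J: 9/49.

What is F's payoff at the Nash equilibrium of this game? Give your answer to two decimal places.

173.20 dollars

Player j's private return per contributed unit is 7.9 × (j's share). Contributing is weakly dominant for j when that share is at least 1/7.9 = 0.1266, and contributing 0 is dominant otherwise.
The shares above 0.1266 belong to C, D, E and J, contributing 41 each; the remaining 6 contribute 0. Total contributed: 164.
F keeps 41 and receives 7.9 × 164 × 5/49 = 132.20 from the habitat fund, for a payoff of 173.20.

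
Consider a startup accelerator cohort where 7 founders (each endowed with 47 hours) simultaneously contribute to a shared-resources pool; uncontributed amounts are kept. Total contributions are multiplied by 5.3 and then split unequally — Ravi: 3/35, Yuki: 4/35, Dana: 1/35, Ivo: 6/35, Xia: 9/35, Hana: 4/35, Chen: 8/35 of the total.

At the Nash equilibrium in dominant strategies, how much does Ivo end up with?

Each unit j contributes comes back to j as 5.3 × (j's share), so j prefers to contribute only if that share exceeds 1/5.3 = 0.1887; otherwise keeping the unit dominates.
Xia and Chen clear that bar, contributing 47 each; the remaining 5 contribute 0. Total contributed: 94.
Ivo keeps 47 and receives 5.3 × 94 × 6/35 = 85.41 from the shared-resources pool, for a payoff of 132.41.

132.41 hours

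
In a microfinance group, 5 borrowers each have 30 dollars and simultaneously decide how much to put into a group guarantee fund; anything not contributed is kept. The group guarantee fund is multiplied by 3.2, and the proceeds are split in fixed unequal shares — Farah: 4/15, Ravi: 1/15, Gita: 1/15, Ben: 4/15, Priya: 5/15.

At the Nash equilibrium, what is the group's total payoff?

216.00 dollars

A player with share s gets back 3.2·s per unit contributed, so full contribution is dominant for anyone with s > 1/3.2 = 0.3125 and zero contribution is dominant for anyone below.
Priya alone (share 5/15) is above the threshold, contributing 30; the remaining 4 contribute 0. Total contributed: 30.
The group guarantee fund pays out 3.2 × 30 = 96.00 in total (split across the unequal shares, but the aggregate is all that matters for the group sum).
The 4 free-riders keep 30 each, adding 120. Group total = 120 + 96.00 = 216.00.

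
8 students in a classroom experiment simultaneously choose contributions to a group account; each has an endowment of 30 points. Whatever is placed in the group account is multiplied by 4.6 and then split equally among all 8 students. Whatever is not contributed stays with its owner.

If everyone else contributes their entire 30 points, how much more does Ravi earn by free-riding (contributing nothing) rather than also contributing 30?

12.75 points

Switching from a contribution of 30 to 0 lets Ravi keep an extra 30 points, but lowers the group account by 30, which costs Ravi their own share of that drop: 4.6/8 × 30 = 17.25.
Net gain = 30 − 17.25 = 12.75. The private return per contributed unit (0.5750) is below 1, so free-riding is indeed the best response regardless of what the others do.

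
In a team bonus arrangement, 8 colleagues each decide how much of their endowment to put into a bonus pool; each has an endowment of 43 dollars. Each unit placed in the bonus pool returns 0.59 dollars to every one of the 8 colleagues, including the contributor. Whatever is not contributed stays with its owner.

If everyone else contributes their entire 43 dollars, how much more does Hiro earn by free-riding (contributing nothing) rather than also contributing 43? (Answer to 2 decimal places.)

17.63 dollars

Switching from a contribution of 43 to 0 lets Hiro keep an extra 43 dollars, but lowers the bonus pool by 43, which costs Hiro their own share of that drop: 0.59 × 43 = 25.37.
Net gain = 43 − 25.37 = 17.63. The private return per contributed unit (0.59) is below 1, so free-riding is indeed the best response regardless of what the others do.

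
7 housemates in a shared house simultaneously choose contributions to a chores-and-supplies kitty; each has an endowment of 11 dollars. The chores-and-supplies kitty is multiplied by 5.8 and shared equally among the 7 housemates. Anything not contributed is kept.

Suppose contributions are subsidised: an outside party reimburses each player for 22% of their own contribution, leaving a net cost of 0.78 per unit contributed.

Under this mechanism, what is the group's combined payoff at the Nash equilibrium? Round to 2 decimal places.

The effective private return per unit is now (5.8/7) / 0.78 = 1.0623 > 1, so every player's dominant strategy flips to full contribution.
So the Nash equilibrium is full contribution by all 7; the group earns 7 × (11 × 0.22 + 5.8 × 11) = 463.54.

463.54 dollars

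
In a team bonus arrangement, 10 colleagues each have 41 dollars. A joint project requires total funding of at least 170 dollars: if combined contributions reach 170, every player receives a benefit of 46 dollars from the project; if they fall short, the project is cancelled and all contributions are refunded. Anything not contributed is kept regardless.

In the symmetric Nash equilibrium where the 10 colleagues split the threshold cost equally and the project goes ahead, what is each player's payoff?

70 dollars

Equal share of the threshold: 170/10 = 17.
At this profile no one gains by cutting their contribution: any cut drops the total below 170, the project is cancelled, contributions are refunded, and the deviator ends with 41, which is less than 41 − 17 + 46 = 70. Contributing more than 17 just wastes the excess. So contributing exactly 17 is a best response.
Each player's payoff: 41 − 17 + 46 = 70.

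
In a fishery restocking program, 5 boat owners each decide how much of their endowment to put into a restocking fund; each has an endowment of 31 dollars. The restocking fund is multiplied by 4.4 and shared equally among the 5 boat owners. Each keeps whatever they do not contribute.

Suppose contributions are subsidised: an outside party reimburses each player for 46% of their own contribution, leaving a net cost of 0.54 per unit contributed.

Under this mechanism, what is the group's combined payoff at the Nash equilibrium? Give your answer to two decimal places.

The effective private return per unit is now (4.4/5) / 0.54 = 1.6296 > 1, so every player's dominant strategy flips to full contribution.
So the Nash equilibrium is full contribution by all 5; the group earns 5 × (31 × 0.46 + 4.4 × 31) = 753.30.

753.30 dollars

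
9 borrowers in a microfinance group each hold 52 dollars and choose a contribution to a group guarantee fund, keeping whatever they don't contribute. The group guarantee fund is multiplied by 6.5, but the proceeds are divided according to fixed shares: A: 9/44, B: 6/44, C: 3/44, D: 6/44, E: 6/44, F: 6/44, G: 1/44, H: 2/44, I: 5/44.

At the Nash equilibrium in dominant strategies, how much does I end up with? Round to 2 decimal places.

90.41 dollars

For player j, contributing a unit is worthwhile iff 6.5 × (j's share) ≥ 1, i.e. iff j's share is at least 0.1538.
The only share above 0.1538 is A's 9/44, contributing 52; the remaining 8 contribute 0. Total contributed: 52.
I keeps 52 and receives 6.5 × 52 × 5/44 = 38.41 from the group guarantee fund, for a payoff of 90.41.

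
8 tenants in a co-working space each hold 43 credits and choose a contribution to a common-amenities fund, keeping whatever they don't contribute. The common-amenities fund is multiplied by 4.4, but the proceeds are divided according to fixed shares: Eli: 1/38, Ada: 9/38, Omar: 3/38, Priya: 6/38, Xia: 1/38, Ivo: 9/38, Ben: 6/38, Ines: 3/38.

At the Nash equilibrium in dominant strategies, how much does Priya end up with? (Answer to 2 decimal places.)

For player j, contributing a unit is worthwhile iff 4.4 × (j's share) ≥ 1, i.e. iff j's share is at least 0.2273.
Ada and Ivo clear that bar, contributing 43 each; the remaining 6 contribute 0. Total contributed: 86.
Priya keeps 43 and receives 4.4 × 86 × 6/38 = 59.75 from the common-amenities fund, for a payoff of 102.75.

102.75 credits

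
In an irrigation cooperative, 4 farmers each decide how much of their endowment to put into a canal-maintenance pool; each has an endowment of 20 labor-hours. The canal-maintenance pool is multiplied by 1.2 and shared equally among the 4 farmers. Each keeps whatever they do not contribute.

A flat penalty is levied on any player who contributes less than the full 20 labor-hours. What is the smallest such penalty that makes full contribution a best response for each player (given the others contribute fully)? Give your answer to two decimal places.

14.00 labor-hours

Given the others contribute fully, the best deviation is to contribute 0 (any partial contribution still incurs the fine and gives up units whose private return 0.3000 is below 1).
Deviating from 20 to 0 saves 20 labor-hours but forfeits the deviator's share of the drop in the canal-maintenance pool: 1.2/4 × 20 = 6.00.
So the deviation gain is 20 − 6.00 = 14.00, and the fine must be at least 14.00 labor-hours to wipe it out.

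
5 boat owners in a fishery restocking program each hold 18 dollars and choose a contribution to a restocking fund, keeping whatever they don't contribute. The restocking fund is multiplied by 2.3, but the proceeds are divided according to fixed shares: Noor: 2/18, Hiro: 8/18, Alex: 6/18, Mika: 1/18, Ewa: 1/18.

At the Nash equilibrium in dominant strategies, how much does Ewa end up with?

20.30 dollars

For player j, contributing a unit is worthwhile iff 2.3 × (j's share) ≥ 1, i.e. iff j's share is at least 0.4348.
Only Hiro (8/18) clears that bar, contributing 18; the remaining 4 contribute 0. Total contributed: 18.
Ewa keeps 18 and receives 2.3 × 18 × 1/18 = 2.30 from the restocking fund, for a payoff of 20.30.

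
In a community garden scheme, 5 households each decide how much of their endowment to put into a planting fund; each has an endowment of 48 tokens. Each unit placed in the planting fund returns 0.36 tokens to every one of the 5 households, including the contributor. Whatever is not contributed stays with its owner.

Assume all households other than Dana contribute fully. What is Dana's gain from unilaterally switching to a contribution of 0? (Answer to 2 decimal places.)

Switching from a contribution of 48 to 0 lets Dana keep an extra 48 tokens, but lowers the planting fund by 48, which costs Dana their own share of that drop: 0.36 × 48 = 17.28.
Net gain = 48 − 17.28 = 30.72. The private return per contributed unit (0.36) is below 1, so free-riding is indeed the best response regardless of what the others do.

30.72 tokens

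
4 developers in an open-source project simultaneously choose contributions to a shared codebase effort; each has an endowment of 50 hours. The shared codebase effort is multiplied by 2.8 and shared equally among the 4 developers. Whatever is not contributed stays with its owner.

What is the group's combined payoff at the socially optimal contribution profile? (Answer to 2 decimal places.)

Each contributed unit returns 2.800 to the group as a whole (0.7000 to each of 4 players), which exceeds 1, so the social optimum is full contribution: group total = 2.800 × 200 = 560.00.

560.00 hours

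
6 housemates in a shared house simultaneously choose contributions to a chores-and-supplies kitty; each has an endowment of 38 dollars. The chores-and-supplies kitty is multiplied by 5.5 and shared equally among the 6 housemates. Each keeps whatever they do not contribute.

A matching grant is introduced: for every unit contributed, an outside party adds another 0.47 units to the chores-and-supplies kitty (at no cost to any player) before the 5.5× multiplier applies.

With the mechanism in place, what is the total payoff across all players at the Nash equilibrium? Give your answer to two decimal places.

With the mechanism, a contributed unit returns 5.5 × 1.47 / 6 = 1.3475 per unit of net cost to the contributor — now above 1 — so contributing fully is weakly dominant for every player.
At the Nash equilibrium everyone contributes 38. Group total payoff = 5.5 × 1.47 × 228 = 1843.38.

1843.38 dollars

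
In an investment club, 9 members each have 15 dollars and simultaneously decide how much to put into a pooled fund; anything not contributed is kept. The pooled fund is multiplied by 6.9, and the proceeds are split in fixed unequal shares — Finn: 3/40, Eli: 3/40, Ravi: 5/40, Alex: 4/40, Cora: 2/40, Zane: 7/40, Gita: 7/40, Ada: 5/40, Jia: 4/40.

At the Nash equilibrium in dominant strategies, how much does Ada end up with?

Each unit j contributes comes back to j as 6.9 × (j's share), so j prefers to contribute only if that share exceeds 1/6.9 = 0.1449; otherwise keeping the unit dominates.
The shares above 0.1449 belong to Zane and Gita, contributing 15 each; the remaining 7 contribute 0. Total contributed: 30.
Ada keeps 15 and receives 6.9 × 30 × 5/40 = 25.88 from the pooled fund, for a payoff of 40.88.

40.88 dollars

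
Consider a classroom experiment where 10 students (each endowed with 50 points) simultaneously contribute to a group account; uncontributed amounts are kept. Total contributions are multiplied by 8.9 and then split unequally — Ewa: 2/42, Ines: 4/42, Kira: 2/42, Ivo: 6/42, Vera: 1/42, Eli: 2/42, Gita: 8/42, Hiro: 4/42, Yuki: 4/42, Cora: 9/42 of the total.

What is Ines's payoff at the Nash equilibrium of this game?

Each unit j contributes comes back to j as 8.9 × (j's share), so j prefers to contribute only if that share exceeds 1/8.9 = 0.1124; otherwise keeping the unit dominates.
Ivo, Gita and Cora are above the threshold, contributing 50 each; the remaining 7 contribute 0. Total contributed: 150.
Ines keeps 50 and receives 8.9 × 150 × 4/42 = 127.14 from the group account, for a payoff of 177.14.

177.14 points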